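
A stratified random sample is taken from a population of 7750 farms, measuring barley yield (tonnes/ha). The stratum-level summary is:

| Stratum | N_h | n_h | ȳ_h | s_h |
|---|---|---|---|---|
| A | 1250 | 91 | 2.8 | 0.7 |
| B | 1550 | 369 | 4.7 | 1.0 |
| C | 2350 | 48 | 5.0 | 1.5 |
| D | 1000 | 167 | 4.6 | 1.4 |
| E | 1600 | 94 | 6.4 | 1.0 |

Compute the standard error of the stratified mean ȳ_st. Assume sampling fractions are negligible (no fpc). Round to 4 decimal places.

SE(ȳ_st) ≈ 0.0722

V̂(ȳ_st) = Σ W_h² s_h²/n_h, with W_h = N_h/N and N = 7750:
  stratum A: (1250/7750)²·0.7²/91 = 0.000140078
  stratum B: (1550/7750)²·1.0²/369 = 0.000108401
  stratum C: (2350/7750)²·1.5²/48 = 0.00430996
  stratum D: (1000/7750)²·1.4²/167 = 0.000195405
  stratum E: (1600/7750)²·1.0²/94 = 0.000453428
V̂(ȳ_st) = 0.00520728
SE(ȳ_st) = √0.00520728 = 0.0721615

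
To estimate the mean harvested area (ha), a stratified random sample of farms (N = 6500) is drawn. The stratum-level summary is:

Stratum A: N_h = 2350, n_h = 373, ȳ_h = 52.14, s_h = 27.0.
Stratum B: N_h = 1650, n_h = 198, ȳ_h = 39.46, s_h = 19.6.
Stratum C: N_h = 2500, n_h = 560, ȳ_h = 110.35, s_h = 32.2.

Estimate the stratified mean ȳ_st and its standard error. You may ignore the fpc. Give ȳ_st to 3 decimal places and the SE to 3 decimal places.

ȳ_st ≈ 71.310, SE ≈ 0.809

ȳ_st = Σ W_h ȳ_h = (2350·52.14 + 1650·39.46 + 2500·110.35)/6500 = 71.30969
V̂(ȳ_st) = Σ W_h² s_h²/n_h, with W_h = N_h/N and N = 6500:
  stratum A: (2350/6500)²·27.0²/373 = 0.255463
  stratum B: (1650/6500)²·19.6²/198 = 0.125022
  stratum C: (2500/6500)²·32.2²/560 = 0.273891
V̂(ȳ_st) = 0.654376
SE(ȳ_st) = √0.654376 = 0.808935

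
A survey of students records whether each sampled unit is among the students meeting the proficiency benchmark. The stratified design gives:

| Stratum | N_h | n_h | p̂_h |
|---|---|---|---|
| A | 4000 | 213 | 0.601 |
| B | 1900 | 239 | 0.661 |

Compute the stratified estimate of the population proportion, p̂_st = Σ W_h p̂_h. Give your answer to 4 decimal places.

N = 5900; stratum weights W_h = N_h/N.
p̂_st = Σ W_h p̂_h = (4000·0.601 + 1900·0.661)/5900 = 0.62032

p̂_st ≈ 0.6203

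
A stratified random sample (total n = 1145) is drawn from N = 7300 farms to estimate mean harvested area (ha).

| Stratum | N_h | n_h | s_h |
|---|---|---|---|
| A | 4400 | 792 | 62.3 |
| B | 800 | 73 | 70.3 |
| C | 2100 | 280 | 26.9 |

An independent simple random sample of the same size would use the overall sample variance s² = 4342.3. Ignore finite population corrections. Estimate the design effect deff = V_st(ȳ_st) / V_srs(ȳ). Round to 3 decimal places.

V̂(ȳ_st) = Σ W_h² s_h²/n_h, with W_h = N_h/N and N = 7300:
  stratum A: (4400/7300)²·62.3²/792 = 1.78037
  stratum B: (800/7300)²·70.3²/73 = 0.813059
  stratum C: (2100/7300)²·26.9²/280 = 0.213865
V_st = 2.80729
V_srs = s²/n = 4342.3/1145 = 3.7924
deff = V_st / V_srs = 2.80729/3.7924 = 0.7402

deff ≈ 0.740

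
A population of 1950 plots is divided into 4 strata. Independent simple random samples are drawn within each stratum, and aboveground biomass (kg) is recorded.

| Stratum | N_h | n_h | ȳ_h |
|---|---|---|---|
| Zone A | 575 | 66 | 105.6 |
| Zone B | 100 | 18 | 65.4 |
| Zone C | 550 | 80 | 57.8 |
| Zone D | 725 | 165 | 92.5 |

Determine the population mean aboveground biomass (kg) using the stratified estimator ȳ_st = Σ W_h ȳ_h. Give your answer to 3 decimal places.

ȳ_st ≈ 85.186

N = Σ N_h = 1950. Stratum weights W_h = N_h/N.
ȳ_st = (575·105.6 + 100·65.4 + 550·57.8 + 725·92.5) / 1950 = 85.18590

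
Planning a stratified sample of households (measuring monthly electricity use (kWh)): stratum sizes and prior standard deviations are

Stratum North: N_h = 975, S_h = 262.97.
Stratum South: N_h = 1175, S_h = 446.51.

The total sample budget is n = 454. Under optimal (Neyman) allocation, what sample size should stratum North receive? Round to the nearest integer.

149

Neyman allocation: n_h = n · N_h S_h / Σ N_i S_i, with n = 454.
  stratum North: N_h·S_h = 975·262.97 = 256395.75
  stratum South: N_h·S_h = 1175·446.51 = 524649.25
Σ N_h S_h = 781045.00
n for stratum North = 454·256395.75/781045.00 = 149.036 → 149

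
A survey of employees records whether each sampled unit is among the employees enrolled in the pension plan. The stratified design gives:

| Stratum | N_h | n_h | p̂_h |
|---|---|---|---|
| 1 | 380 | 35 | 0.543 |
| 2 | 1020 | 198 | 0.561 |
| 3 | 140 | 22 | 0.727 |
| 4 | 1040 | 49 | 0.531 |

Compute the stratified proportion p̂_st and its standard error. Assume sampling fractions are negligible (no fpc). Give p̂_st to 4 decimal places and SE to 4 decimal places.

N = 2580; stratum weights W_h = N_h/N.
p̂_st = Σ W_h p̂_h = (380·0.543 + 1020·0.561 + 140·0.727 + 1040·0.531)/2580 = 0.55526
V̂(p̂_st) = Σ W_h² p̂_h(1−p̂_h)/(n_h−1):
  stratum 1: (380/2580)²·0.543·0.457/34 = 0.000158331
  stratum 2: (1020/2580)²·0.561·0.439/197 = 0.000195399
  stratum 3: (140/2580)²·0.727·0.273/21 = 2.78288e-05
  stratum 4: (1040/2580)²·0.531·0.469/48 = 0.00084305
V̂(p̂_st) = 0.00122461; SE = √V̂ = 0.0349944

p̂_st ≈ 0.5553, SE ≈ 0.0350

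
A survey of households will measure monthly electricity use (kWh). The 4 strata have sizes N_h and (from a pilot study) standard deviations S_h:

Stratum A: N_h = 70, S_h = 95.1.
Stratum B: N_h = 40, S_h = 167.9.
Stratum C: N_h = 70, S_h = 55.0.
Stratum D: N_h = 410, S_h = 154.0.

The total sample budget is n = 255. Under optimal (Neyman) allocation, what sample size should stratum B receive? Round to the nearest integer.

21

Neyman allocation: n_h = n · N_h S_h / Σ N_i S_i, with n = 255.
  stratum A: N_h·S_h = 70·95.1 = 6657.00
  stratum B: N_h·S_h = 40·167.9 = 6716.00
  stratum C: N_h·S_h = 70·55.0 = 3850.00
  stratum D: N_h·S_h = 410·154.0 = 63140.00
Σ N_h S_h = 80363.00
n for stratum B = 255·6716.00/80363.00 = 21.311 → 21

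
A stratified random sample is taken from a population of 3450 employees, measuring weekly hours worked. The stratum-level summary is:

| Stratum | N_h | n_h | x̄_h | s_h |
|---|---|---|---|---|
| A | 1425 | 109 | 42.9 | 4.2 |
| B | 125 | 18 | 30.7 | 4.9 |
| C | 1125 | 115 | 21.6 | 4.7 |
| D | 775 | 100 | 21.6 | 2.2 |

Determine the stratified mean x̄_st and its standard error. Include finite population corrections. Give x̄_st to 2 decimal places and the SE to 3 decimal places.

x̄_st = Σ W_h x̄_h = (1425·42.9 + 125·30.7 + 1125·21.6 + 775·21.6)/3450 = 30.72754
V̂(x̄_st) = Σ W_h² (1 − n_h/N_h) s_h²/n_h, with W_h = N_h/N and N = 3450:
  stratum A: (1425/3450)²·(1 − 109/1425)·4.2²/109 = 0.0254979
  stratum B: (125/3450)²·(1 − 18/125)·4.9²/18 = 0.00149891
  stratum C: (1125/3450)²·(1 − 115/1125)·4.7²/115 = 0.0183372
  stratum D: (775/3450)²·(1 − 100/775)·2.2²/100 = 0.00212722
V̂(x̄_st) = 0.0474613
SE(x̄_st) = √0.0474613 = 0.217856

x̄_st ≈ 30.73, SE ≈ 0.218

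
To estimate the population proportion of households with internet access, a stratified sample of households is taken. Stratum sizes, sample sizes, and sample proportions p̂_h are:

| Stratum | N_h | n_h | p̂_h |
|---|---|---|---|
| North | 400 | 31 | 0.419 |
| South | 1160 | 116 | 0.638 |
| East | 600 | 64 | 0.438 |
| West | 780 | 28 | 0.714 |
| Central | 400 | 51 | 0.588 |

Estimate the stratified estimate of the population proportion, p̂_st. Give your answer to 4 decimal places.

p̂_st ≈ 0.5876

N = 3340; stratum weights W_h = N_h/N.
p̂_st = Σ W_h p̂_h = (400·0.419 + 1160·0.638 + 600·0.438 + 780·0.714 + 400·0.588)/3340 = 0.58760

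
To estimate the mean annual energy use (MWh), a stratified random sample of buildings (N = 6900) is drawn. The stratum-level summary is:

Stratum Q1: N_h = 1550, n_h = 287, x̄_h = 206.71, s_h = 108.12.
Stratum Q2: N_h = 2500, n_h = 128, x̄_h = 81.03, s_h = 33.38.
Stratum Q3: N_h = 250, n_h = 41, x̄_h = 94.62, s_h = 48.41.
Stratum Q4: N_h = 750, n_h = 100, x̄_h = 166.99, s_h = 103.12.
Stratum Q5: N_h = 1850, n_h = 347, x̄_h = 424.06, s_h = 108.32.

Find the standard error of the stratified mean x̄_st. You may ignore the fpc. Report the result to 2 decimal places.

V̂(x̄_st) = Σ W_h² s_h²/n_h, with W_h = N_h/N and N = 6900:
  stratum Q1: (1550/6900)²·108.12²/287 = 2.0554
  stratum Q2: (2500/6900)²·33.38²/128 = 1.14273
  stratum Q3: (250/6900)²·48.41²/41 = 0.0750357
  stratum Q4: (750/6900)²·103.12²/100 = 1.25635
  stratum Q5: (1850/6900)²·108.32²/347 = 2.43071
V̂(x̄_st) = 6.96022
SE(x̄_st) = √6.96022 = 2.63822

SE(x̄_st) ≈ 2.64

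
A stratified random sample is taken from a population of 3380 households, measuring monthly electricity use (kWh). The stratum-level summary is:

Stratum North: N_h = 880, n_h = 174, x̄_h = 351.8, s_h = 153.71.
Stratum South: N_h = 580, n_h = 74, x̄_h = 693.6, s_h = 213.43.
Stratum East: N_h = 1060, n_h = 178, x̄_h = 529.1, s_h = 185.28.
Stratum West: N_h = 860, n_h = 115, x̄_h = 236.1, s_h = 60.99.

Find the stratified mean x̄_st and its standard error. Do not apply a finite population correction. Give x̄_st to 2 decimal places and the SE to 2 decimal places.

x̄_st = Σ W_h x̄_h = (880·351.8 + 580·693.6 + 1060·529.1 + 860·236.1)/3380 = 436.61657
V̂(x̄_st) = Σ W_h² s_h²/n_h, with W_h = N_h/N and N = 3380:
  stratum North: (880/3380)²·153.71²/174 = 9.20422
  stratum South: (580/3380)²·213.43²/74 = 18.126
  stratum East: (1060/3380)²·185.28²/178 = 18.9677
  stratum West: (860/3380)²·60.99²/115 = 2.09403
V̂(x̄_st) = 48.392
SE(x̄_st) = √48.392 = 6.95643

x̄_st ≈ 436.62, SE ≈ 6.96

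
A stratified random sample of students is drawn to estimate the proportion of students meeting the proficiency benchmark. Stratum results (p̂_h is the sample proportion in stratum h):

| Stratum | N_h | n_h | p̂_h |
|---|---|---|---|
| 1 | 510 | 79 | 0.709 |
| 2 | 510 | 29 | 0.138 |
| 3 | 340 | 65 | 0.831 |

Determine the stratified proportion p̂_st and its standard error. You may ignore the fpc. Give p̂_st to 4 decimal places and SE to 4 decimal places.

N = 1360; stratum weights W_h = N_h/N.
p̂_st = Σ W_h p̂_h = (510·0.709 + 510·0.138 + 340·0.831)/1360 = 0.52538
V̂(p̂_st) = Σ W_h² p̂_h(1−p̂_h)/(n_h−1):
  stratum 1: (510/1360)²·0.709·0.291/78 = 0.000371969
  stratum 2: (510/1360)²·0.138·0.862/28 = 0.000597435
  stratum 3: (340/1360)²·0.831·0.169/64 = 0.000137147
V̂(p̂_st) = 0.00110655; SE = √V̂ = 0.0332649

p̂_st ≈ 0.5254, SE ≈ 0.0333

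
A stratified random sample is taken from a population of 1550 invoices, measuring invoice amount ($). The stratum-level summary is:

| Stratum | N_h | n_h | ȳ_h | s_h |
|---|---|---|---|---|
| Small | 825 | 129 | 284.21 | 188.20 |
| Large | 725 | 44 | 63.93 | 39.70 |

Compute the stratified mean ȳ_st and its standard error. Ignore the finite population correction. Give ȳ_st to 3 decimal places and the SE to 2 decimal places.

ȳ_st = Σ W_h ȳ_h = (825·284.21 + 725·63.93)/1550 = 181.17581
V̂(ȳ_st) = Σ W_h² s_h²/n_h, with W_h = N_h/N and N = 1550:
  stratum Small: (825/1550)²·188.20²/129 = 77.7847
  stratum Large: (725/1550)²·39.70²/44 = 7.83684
V̂(ȳ_st) = 85.6215
SE(ȳ_st) = √85.6215 = 9.25319

ȳ_st ≈ 181.176, SE ≈ 9.25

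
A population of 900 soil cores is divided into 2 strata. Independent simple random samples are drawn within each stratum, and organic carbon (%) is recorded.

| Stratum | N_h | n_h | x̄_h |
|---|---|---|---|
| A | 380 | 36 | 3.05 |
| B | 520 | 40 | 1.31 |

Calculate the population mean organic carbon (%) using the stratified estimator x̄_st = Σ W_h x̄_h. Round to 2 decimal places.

x̄_st ≈ 2.04

N = Σ N_h = 900. Stratum weights W_h = N_h/N.
x̄_st = (380·3.05 + 520·1.31) / 900 = 2.0447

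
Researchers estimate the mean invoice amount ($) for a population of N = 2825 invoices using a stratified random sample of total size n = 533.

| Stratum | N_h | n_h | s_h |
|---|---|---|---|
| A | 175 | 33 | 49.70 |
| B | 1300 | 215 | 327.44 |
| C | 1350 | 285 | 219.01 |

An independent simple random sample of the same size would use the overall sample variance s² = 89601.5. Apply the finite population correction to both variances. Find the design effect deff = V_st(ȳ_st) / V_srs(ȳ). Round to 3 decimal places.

deff ≈ 0.870

V̂(ȳ_st) = Σ W_h² (1 − n_h/N_h) s_h²/n_h, with W_h = N_h/N and N = 2825:
  stratum A: (175/2825)²·(1 − 33/175)·49.70²/33 = 0.233071
  stratum B: (1300/2825)²·(1 − 215/1300)·327.44²/215 = 88.1376
  stratum C: (1350/2825)²·(1 − 285/1350)·219.01²/285 = 30.32
V_st = 118.691
V_srs = (1 − 533/2825)·89601.5/533 = 136.391
deff = V_st / V_srs = 118.691/136.391 = 0.8702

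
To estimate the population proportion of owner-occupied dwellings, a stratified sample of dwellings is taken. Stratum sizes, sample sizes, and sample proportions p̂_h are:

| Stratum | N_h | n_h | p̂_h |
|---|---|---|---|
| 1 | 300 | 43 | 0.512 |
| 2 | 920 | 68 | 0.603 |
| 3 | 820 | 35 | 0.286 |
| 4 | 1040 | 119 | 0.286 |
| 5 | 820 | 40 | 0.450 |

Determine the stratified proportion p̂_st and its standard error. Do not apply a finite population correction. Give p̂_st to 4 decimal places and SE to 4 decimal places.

p̂_st ≈ 0.4126, SE ≈ 0.0301

N = 3900; stratum weights W_h = N_h/N.
p̂_st = Σ W_h p̂_h = (300·0.512 + 920·0.603 + 820·0.286 + 1040·0.286 + 820·0.450)/3900 = 0.41265
V̂(p̂_st) = Σ W_h² p̂_h(1−p̂_h)/(n_h−1):
  stratum 1: (300/3900)²·0.512·0.488/42 = 3.52009e-05
  stratum 2: (920/3900)²·0.603·0.397/67 = 0.000198829
  stratum 3: (820/3900)²·0.286·0.714/34 = 0.000265512
  stratum 4: (1040/3900)²·0.286·0.714/118 = 0.000123061
  stratum 5: (820/3900)²·0.450·0.550/39 = 0.000280549
V̂(p̂_st) = 0.000903152; SE = √V̂ = 0.0300525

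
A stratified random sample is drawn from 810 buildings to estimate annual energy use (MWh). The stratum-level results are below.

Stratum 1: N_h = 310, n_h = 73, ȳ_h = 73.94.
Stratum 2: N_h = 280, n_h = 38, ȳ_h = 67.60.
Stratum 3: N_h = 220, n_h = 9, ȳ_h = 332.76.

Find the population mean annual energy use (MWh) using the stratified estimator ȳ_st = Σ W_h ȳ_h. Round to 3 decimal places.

N = Σ N_h = 810. Stratum weights W_h = N_h/N.
ȳ_st = (310·73.94 + 280·67.60 + 220·332.76) / 810 = 142.04519

ȳ_st ≈ 142.045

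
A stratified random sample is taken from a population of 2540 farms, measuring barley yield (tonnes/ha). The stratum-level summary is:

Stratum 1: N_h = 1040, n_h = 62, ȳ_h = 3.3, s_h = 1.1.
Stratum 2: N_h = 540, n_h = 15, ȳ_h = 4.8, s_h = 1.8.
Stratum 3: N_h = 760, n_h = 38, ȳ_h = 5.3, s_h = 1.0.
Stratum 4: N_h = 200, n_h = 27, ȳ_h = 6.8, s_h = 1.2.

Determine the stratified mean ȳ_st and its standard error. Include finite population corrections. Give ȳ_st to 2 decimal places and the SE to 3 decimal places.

ȳ_st ≈ 4.49, SE ≈ 0.123

ȳ_st = Σ W_h ȳ_h = (1040·3.3 + 540·4.8 + 760·5.3 + 200·6.8)/2540 = 4.49291
V̂(ȳ_st) = Σ W_h² (1 − n_h/N_h) s_h²/n_h, with W_h = N_h/N and N = 2540:
  stratum 1: (1040/2540)²·(1 − 62/1040)·1.1²/62 = 0.00307679
  stratum 2: (540/2540)²·(1 − 15/540)·1.8²/15 = 0.0094916
  stratum 3: (760/2540)²·(1 − 38/760)·1.0²/38 = 0.0022382
  stratum 4: (200/2540)²·(1 − 27/200)·1.2²/27 = 0.000286027
V̂(ȳ_st) = 0.0150926
SE(ȳ_st) = √0.0150926 = 0.122852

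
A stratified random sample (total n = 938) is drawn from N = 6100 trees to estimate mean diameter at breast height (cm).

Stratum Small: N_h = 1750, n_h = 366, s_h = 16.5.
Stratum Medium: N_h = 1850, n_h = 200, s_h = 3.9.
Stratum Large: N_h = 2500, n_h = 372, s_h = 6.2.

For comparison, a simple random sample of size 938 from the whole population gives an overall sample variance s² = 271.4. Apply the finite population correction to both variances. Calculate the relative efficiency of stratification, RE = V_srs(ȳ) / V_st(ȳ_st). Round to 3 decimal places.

RE ≈ 3.527

V̂(ȳ_st) = Σ W_h² (1 − n_h/N_h) s_h²/n_h, with W_h = N_h/N and N = 6100:
  stratum Small: (1750/6100)²·(1 − 366/1750)·16.5²/366 = 0.0484174
  stratum Medium: (1850/6100)²·(1 − 200/1850)·3.9²/200 = 0.00623872
  stratum Large: (2500/6100)²·(1 − 372/2500)·6.2²/372 = 0.0147738
V_st = 0.0694299
V_srs = (1 − 938/6100)·271.4/938 = 0.244847
Relative efficiency = V_srs / V_st = 0.244847/0.0694299 = 3.5265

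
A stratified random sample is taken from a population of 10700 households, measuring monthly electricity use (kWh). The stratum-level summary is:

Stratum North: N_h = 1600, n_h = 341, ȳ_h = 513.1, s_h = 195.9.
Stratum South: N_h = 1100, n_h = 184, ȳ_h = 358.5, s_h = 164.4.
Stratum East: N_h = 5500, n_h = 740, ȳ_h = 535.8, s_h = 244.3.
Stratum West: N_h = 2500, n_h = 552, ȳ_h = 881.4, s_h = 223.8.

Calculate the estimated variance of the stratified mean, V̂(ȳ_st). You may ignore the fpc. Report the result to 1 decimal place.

V̂(ȳ_st) = Σ W_h² s_h²/n_h, with W_h = N_h/N and N = 10700:
  stratum North: (1600/10700)²·195.9²/341 = 2.51644
  stratum South: (1100/10700)²·164.4²/184 = 1.5524
  stratum East: (5500/10700)²·244.3²/740 = 21.3095
  stratum West: (2500/10700)²·223.8²/552 = 4.95329
V̂(ȳ_st) = 30.3316

V̂(ȳ_st) ≈ 30.3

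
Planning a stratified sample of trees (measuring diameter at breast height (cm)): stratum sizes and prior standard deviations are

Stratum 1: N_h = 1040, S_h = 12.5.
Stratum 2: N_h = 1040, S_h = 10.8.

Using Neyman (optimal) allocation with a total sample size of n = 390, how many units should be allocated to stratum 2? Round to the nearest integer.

181

Neyman allocation: n_h = n · N_h S_h / Σ N_i S_i, with n = 390.
  stratum 1: N_h·S_h = 1040·12.5 = 13000.00
  stratum 2: N_h·S_h = 1040·10.8 = 11232.00
Σ N_h S_h = 24232.00
n for stratum 2 = 390·11232.00/24232.00 = 180.773 → 181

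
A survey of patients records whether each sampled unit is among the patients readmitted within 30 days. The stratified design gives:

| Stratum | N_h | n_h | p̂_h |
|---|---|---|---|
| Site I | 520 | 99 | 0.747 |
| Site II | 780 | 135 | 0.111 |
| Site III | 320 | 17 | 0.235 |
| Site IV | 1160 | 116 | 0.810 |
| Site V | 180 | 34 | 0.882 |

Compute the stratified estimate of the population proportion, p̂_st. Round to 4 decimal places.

N = 2960; stratum weights W_h = N_h/N.
p̂_st = Σ W_h p̂_h = (520·0.747 + 780·0.111 + 320·0.235 + 1160·0.810 + 180·0.882)/2960 = 0.55695

p̂_st ≈ 0.5570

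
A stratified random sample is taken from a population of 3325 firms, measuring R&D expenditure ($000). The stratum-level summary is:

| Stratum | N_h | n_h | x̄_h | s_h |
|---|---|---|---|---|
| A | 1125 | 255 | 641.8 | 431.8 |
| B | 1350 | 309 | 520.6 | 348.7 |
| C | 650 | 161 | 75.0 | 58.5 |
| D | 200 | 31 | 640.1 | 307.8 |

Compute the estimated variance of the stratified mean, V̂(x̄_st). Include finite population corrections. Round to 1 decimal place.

V̂(x̄_st) = Σ W_h² (1 − n_h/N_h) s_h²/n_h, with W_h = N_h/N and N = 3325:
  stratum A: (1125/3325)²·(1 − 255/1125)·431.8²/255 = 64.7312
  stratum B: (1350/3325)²·(1 − 309/1350)·348.7²/309 = 50.0203
  stratum C: (650/3325)²·(1 − 161/650)·58.5²/161 = 0.611118
  stratum D: (200/3325)²·(1 − 31/200)·307.8²/31 = 9.34349
V̂(x̄_st) = 124.706

V̂(x̄_st) ≈ 124.7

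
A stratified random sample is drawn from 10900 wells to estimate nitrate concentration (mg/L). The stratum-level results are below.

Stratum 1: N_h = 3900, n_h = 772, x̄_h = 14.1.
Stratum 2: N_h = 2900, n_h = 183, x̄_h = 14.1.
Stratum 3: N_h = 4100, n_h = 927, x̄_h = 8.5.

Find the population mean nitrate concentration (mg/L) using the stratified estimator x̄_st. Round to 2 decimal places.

x̄_st ≈ 11.99

N = Σ N_h = 10900. Stratum weights W_h = N_h/N.
x̄_st = (3900·14.1 + 2900·14.1 + 4100·8.5) / 10900 = 11.9936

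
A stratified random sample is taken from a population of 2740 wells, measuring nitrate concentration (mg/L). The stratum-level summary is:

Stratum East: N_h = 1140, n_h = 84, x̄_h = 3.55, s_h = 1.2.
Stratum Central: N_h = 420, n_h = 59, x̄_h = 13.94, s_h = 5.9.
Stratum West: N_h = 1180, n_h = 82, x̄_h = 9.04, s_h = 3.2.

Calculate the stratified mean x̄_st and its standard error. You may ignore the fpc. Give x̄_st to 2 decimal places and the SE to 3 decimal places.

x̄_st ≈ 7.51, SE ≈ 0.200

x̄_st = Σ W_h x̄_h = (1140·3.55 + 420·13.94 + 1180·9.04)/2740 = 7.50693
V̂(x̄_st) = Σ W_h² s_h²/n_h, with W_h = N_h/N and N = 2740:
  stratum East: (1140/2740)²·1.2²/84 = 0.00296751
  stratum Central: (420/2740)²·5.9²/59 = 0.0138628
  stratum West: (1180/2740)²·3.2²/82 = 0.0231606
V̂(x̄_st) = 0.0399908
SE(x̄_st) = √0.0399908 = 0.199977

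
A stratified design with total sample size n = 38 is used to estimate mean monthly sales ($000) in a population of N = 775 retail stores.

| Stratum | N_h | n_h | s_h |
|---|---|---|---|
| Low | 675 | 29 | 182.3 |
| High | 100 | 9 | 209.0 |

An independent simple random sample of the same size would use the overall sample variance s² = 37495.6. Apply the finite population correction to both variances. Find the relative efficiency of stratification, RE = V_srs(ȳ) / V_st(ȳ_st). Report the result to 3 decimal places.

V̂(ȳ_st) = Σ W_h² (1 − n_h/N_h) s_h²/n_h, with W_h = N_h/N and N = 775:
  stratum Low: (675/775)²·(1 − 29/675)·182.3²/29 = 831.971
  stratum High: (100/775)²·(1 − 9/100)·209.0²/9 = 73.534
V_st = 905.505
V_srs = (1 − 38/775)·37495.6/38 = 938.345
Relative efficiency = V_srs / V_st = 938.345/905.505 = 1.0363

RE ≈ 1.036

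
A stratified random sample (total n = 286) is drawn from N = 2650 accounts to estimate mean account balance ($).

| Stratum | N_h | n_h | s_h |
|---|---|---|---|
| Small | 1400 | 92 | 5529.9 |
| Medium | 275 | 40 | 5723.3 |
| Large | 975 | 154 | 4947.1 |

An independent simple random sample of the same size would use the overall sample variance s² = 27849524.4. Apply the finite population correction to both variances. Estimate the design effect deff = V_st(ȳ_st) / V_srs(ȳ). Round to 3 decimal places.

deff ≈ 1.293

V̂(ȳ_st) = Σ W_h² (1 − n_h/N_h) s_h²/n_h, with W_h = N_h/N and N = 2650:
  stratum Small: (1400/2650)²·(1 − 92/1400)·5529.9²/92 = 86674.4
  stratum Medium: (275/2650)²·(1 − 40/275)·5723.3²/40 = 7536.02
  stratum Large: (975/2650)²·(1 − 154/975)·4947.1²/154 = 18114.9
V_st = 112325
V_srs = (1 − 286/2650)·27849524.4/286 = 86866.7
deff = V_st / V_srs = 112325/86866.7 = 1.2931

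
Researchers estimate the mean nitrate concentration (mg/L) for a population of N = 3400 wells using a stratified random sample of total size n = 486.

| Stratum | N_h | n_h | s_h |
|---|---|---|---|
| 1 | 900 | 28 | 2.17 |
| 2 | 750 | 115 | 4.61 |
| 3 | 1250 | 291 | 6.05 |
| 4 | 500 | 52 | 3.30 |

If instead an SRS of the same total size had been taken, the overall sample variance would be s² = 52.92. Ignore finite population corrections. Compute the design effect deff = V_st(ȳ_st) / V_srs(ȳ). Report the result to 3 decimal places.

deff ≈ 0.389

V̂(ȳ_st) = Σ W_h² s_h²/n_h, with W_h = N_h/N and N = 3400:
  stratum 1: (900/3400)²·2.17²/28 = 0.0117839
  stratum 2: (750/3400)²·4.61²/115 = 0.00899226
  stratum 3: (1250/3400)²·6.05²/291 = 0.0170012
  stratum 4: (500/3400)²·3.30²/52 = 0.00452905
V_st = 0.0423064
V_srs = s²/n = 52.92/486 = 0.108889
deff = V_st / V_srs = 0.0423064/0.108889 = 0.3885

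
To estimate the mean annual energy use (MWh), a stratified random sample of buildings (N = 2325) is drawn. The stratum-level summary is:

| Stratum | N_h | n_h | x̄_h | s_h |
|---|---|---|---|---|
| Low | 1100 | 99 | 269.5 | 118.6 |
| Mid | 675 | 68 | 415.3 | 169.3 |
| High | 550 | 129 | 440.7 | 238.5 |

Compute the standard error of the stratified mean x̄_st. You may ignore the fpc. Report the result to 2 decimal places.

SE(x̄_st) ≈ 9.59

V̂(x̄_st) = Σ W_h² s_h²/n_h, with W_h = N_h/N and N = 2325:
  stratum Low: (1100/2325)²·118.6²/99 = 31.8034
  stratum Mid: (675/2325)²·169.3²/68 = 35.5277
  stratum High: (550/2325)²·238.5²/129 = 24.6755
V̂(x̄_st) = 92.0066
SE(x̄_st) = √92.0066 = 9.59201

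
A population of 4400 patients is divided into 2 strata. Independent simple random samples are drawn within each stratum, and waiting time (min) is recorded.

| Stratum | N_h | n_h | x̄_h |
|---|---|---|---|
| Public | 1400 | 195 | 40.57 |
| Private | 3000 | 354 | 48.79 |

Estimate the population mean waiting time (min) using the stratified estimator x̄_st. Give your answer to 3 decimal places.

x̄_st ≈ 46.175

N = Σ N_h = 4400. Stratum weights W_h = N_h/N.
x̄_st = (1400·40.57 + 3000·48.79) / 4400 = 46.17455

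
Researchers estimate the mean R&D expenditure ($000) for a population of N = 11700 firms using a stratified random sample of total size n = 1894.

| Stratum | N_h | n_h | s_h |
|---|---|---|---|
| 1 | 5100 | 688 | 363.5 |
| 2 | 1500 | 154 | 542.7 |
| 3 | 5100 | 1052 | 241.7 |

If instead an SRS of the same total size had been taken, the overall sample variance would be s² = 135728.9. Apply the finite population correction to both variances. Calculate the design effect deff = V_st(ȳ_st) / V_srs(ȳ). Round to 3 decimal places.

deff ≈ 1.135

V̂(ȳ_st) = Σ W_h² (1 − n_h/N_h) s_h²/n_h, with W_h = N_h/N and N = 11700:
  stratum 1: (5100/11700)²·(1 − 688/5100)·363.5²/688 = 31.5685
  stratum 2: (1500/11700)²·(1 − 154/1500)·542.7²/154 = 28.2074
  stratum 3: (5100/11700)²·(1 − 1052/5100)·241.7²/1052 = 8.37484
V_st = 68.1508
V_srs = (1 − 1894/11700)·135728.9/1894 = 60.0618
deff = V_st / V_srs = 68.1508/60.0618 = 1.1347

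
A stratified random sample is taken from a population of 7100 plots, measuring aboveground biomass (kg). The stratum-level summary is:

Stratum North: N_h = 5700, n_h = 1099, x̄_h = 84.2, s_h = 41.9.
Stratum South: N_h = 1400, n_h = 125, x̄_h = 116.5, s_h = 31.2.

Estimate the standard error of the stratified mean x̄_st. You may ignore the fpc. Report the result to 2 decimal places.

V̂(x̄_st) = Σ W_h² s_h²/n_h, with W_h = N_h/N and N = 7100:
  stratum North: (5700/7100)²·41.9²/1099 = 1.02959
  stratum South: (1400/7100)²·31.2²/125 = 0.302788
V̂(x̄_st) = 1.33238
SE(x̄_st) = √1.33238 = 1.15429

SE(x̄_st) ≈ 1.15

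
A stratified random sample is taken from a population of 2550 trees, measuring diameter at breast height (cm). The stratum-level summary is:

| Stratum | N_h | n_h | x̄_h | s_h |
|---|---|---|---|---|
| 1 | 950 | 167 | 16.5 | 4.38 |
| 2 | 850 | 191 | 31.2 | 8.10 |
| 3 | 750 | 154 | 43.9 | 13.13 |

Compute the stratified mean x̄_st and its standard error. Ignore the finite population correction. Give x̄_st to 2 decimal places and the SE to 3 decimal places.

x̄_st = Σ W_h x̄_h = (950·16.5 + 850·31.2 + 750·43.9)/2550 = 29.45882
V̂(x̄_st) = Σ W_h² s_h²/n_h, with W_h = N_h/N and N = 2550:
  stratum 1: (950/2550)²·4.38²/167 = 0.015944
  stratum 2: (850/2550)²·8.10²/191 = 0.0381675
  stratum 3: (750/2550)²·13.13²/154 = 0.0968391
V̂(x̄_st) = 0.150951
SE(x̄_st) = √0.150951 = 0.388524

x̄_st ≈ 29.46, SE ≈ 0.389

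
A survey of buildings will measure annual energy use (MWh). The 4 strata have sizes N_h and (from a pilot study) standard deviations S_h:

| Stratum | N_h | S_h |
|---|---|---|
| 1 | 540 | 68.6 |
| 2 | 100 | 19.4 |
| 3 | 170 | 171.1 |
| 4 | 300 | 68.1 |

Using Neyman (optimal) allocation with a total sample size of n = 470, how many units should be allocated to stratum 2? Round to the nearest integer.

Neyman allocation: n_h = n · N_h S_h / Σ N_i S_i, with n = 470.
  stratum 1: N_h·S_h = 540·68.6 = 37044.00
  stratum 2: N_h·S_h = 100·19.4 = 1940.00
  stratum 3: N_h·S_h = 170·171.1 = 29087.00
  stratum 4: N_h·S_h = 300·68.1 = 20430.00
Σ N_h S_h = 88501.00
n for stratum 2 = 470·1940.00/88501.00 = 10.303 → 10

10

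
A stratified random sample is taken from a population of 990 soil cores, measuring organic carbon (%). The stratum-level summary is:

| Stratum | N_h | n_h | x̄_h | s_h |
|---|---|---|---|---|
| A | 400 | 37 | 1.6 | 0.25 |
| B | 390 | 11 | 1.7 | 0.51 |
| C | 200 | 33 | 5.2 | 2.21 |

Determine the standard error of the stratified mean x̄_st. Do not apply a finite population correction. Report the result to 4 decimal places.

V̂(x̄_st) = Σ W_h² s_h²/n_h, with W_h = N_h/N and N = 990:
  stratum A: (400/990)²·0.25²/37 = 0.000275758
  stratum B: (390/990)²·0.51²/11 = 0.0036695
  stratum C: (200/990)²·2.21²/33 = 0.00604032
V̂(x̄_st) = 0.00998558
SE(x̄_st) = √0.00998558 = 0.0999279

SE(x̄_st) ≈ 0.0999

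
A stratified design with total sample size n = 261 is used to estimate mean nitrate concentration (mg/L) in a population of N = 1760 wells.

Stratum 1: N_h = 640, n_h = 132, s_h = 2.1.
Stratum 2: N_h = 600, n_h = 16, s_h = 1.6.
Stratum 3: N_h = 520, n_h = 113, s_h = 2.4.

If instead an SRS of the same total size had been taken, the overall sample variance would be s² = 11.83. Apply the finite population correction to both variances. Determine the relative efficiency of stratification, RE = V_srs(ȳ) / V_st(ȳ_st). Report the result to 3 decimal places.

RE ≈ 1.539

V̂(ȳ_st) = Σ W_h² (1 − n_h/N_h) s_h²/n_h, with W_h = N_h/N and N = 1760:
  stratum 1: (640/1760)²·(1 − 132/640)·2.1²/132 = 0.00350657
  stratum 2: (600/1760)²·(1 − 16/600)·1.6²/16 = 0.0180992
  stratum 3: (520/1760)²·(1 − 113/520)·2.4²/113 = 0.0034827
V_st = 0.0250885
V_srs = (1 − 261/1760)·11.83/261 = 0.0386041
Relative efficiency = V_srs / V_st = 0.0386041/0.0250885 = 1.5387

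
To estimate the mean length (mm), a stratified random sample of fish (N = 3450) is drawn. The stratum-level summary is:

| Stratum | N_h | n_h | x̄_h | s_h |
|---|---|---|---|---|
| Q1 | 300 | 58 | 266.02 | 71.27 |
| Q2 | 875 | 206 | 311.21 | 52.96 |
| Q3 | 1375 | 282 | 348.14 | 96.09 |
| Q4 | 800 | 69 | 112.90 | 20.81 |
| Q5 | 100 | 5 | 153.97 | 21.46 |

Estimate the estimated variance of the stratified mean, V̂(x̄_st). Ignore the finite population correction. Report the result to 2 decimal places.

V̂(x̄_st) = Σ W_h² s_h²/n_h, with W_h = N_h/N and N = 3450:
  stratum Q1: (300/3450)²·71.27²/58 = 0.662201
  stratum Q2: (875/3450)²·52.96²/206 = 0.875803
  stratum Q3: (1375/3450)²·96.09²/282 = 5.20085
  stratum Q4: (800/3450)²·20.81²/69 = 0.337471
  stratum Q5: (100/3450)²·21.46²/5 = 0.077384
V̂(x̄_st) = 7.15371

V̂(x̄_st) ≈ 7.15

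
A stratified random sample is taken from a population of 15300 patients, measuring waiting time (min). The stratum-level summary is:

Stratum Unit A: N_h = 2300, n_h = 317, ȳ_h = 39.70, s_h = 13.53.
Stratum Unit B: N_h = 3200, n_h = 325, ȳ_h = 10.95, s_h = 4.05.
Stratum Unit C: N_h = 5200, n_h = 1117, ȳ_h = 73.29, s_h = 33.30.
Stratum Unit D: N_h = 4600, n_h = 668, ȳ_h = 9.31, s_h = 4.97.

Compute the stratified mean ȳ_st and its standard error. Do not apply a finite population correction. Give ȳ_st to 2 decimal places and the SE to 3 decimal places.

ȳ_st ≈ 35.97, SE ≈ 0.365

ȳ_st = Σ W_h ȳ_h = (2300·39.70 + 3200·10.95 + 5200·73.29 + 4600·9.31)/15300 = 35.96627
V̂(ȳ_st) = Σ W_h² s_h²/n_h, with W_h = N_h/N and N = 15300:
  stratum Unit A: (2300/15300)²·13.53²/317 = 0.01305
  stratum Unit B: (3200/15300)²·4.05²/325 = 0.00220772
  stratum Unit C: (5200/15300)²·33.30²/1117 = 0.114672
  stratum Unit D: (4600/15300)²·4.97²/668 = 0.00334248
V̂(ȳ_st) = 0.133273
SE(ȳ_st) = √0.133273 = 0.365065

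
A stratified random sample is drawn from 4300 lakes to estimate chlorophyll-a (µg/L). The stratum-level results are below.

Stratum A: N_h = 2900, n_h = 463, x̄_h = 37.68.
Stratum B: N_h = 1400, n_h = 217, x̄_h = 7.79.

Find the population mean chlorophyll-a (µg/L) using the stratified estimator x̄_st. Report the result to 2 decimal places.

N = Σ N_h = 4300. Stratum weights W_h = N_h/N.
x̄_st = (2900·37.68 + 1400·7.79) / 4300 = 27.9484

x̄_st ≈ 27.95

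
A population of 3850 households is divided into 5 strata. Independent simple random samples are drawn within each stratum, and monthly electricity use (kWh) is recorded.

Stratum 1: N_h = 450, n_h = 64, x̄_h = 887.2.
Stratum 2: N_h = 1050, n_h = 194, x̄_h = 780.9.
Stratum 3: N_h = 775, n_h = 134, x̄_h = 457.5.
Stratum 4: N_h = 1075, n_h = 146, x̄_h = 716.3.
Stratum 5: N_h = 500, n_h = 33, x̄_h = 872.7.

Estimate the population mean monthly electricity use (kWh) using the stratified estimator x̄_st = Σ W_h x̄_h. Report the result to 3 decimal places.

N = Σ N_h = 3850. Stratum weights W_h = N_h/N.
x̄_st = (450·887.2 + 1050·780.9 + 775·457.5 + 1075·716.3 + 500·872.7) / 3850 = 722.10909

x̄_st ≈ 722.109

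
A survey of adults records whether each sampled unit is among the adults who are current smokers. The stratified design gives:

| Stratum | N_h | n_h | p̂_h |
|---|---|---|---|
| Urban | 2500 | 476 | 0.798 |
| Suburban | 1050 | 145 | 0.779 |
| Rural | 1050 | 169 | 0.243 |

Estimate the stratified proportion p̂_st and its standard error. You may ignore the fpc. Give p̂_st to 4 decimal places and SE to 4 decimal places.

N = 4600; stratum weights W_h = N_h/N.
p̂_st = Σ W_h p̂_h = (2500·0.798 + 1050·0.779 + 1050·0.243)/4600 = 0.66698
V̂(p̂_st) = Σ W_h² p̂_h(1−p̂_h)/(n_h−1):
  stratum Urban: (2500/4600)²·0.798·0.202/475 = 0.000100236
  stratum Suburban: (1050/4600)²·0.779·0.221/144 = 6.22917e-05
  stratum Rural: (1050/4600)²·0.243·0.757/168 = 5.705e-05
V̂(p̂_st) = 0.000219578; SE = √V̂ = 0.0148182

p̂_st ≈ 0.6670, SE ≈ 0.0148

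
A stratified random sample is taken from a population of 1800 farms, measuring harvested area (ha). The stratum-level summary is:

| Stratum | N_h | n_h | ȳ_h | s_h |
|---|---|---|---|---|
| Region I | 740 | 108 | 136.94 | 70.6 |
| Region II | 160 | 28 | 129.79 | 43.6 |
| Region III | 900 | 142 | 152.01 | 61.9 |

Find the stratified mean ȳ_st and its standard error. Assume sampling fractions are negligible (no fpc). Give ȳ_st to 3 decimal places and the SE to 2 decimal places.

ȳ_st = Σ W_h ȳ_h = (740·136.94 + 160·129.79 + 900·152.01)/1800 = 143.83944
V̂(ȳ_st) = Σ W_h² s_h²/n_h, with W_h = N_h/N and N = 1800:
  stratum Region I: (740/1800)²·70.6²/108 = 7.80017
  stratum Region II: (160/1800)²·43.6²/28 = 0.536426
  stratum Region III: (900/1800)²·61.9²/142 = 6.74579
V̂(ȳ_st) = 15.0824
SE(ȳ_st) = √15.0824 = 3.88361

ȳ_st ≈ 143.839, SE ≈ 3.88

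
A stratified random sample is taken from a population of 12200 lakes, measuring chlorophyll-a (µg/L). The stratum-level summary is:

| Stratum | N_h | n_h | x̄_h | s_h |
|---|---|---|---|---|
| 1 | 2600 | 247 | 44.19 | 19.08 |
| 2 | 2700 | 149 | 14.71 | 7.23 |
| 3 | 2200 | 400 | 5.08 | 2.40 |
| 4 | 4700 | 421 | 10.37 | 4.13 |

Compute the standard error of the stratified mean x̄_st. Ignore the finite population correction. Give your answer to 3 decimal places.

V̂(x̄_st) = Σ W_h² s_h²/n_h, with W_h = N_h/N and N = 12200:
  stratum 1: (2600/12200)²·19.08²/247 = 0.0669402
  stratum 2: (2700/12200)²·7.23²/149 = 0.017183
  stratum 3: (2200/12200)²·2.40²/400 = 0.000468261
  stratum 4: (4700/12200)²·4.13²/421 = 0.00601304
V̂(x̄_st) = 0.0906044
SE(x̄_st) = √0.0906044 = 0.301006

SE(x̄_st) ≈ 0.301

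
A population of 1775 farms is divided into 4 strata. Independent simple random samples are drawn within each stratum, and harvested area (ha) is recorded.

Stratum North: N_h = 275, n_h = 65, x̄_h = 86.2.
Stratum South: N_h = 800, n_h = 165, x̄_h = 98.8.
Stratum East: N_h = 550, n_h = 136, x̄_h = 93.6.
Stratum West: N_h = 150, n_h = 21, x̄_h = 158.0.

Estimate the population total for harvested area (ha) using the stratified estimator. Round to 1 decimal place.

τ̂_st = Σ N_h x̄_h = 275·86.2 + 800·98.8 + 550·93.6 + 150·158.0 = 177925.0

τ̂_st ≈ 177925.0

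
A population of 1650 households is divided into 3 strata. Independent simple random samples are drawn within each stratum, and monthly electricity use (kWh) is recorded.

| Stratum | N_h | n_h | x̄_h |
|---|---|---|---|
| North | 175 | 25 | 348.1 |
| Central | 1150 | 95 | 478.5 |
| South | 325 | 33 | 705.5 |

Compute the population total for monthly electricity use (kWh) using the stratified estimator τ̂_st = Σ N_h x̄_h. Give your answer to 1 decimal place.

τ̂_st = Σ N_h x̄_h = 175·348.1 + 1150·478.5 + 325·705.5 = 840480.0

τ̂_st ≈ 840480.0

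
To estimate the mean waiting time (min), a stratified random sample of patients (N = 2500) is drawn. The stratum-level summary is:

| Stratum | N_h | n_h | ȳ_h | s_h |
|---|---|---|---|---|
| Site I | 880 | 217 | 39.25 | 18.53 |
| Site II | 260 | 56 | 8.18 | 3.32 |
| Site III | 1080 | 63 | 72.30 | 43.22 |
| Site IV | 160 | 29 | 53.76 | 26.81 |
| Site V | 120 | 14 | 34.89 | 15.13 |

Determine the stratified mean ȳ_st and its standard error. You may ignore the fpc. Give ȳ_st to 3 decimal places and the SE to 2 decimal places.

ȳ_st ≈ 51.016, SE ≈ 2.42

ȳ_st = Σ W_h ȳ_h = (880·39.25 + 260·8.18 + 1080·72.30 + 160·53.76 + 120·34.89)/2500 = 51.01568
V̂(ȳ_st) = Σ W_h² s_h²/n_h, with W_h = N_h/N and N = 2500:
  stratum Site I: (880/2500)²·18.53²/217 = 0.196054
  stratum Site II: (260/2500)²·3.32²/56 = 0.0021289
  stratum Site III: (1080/2500)²·43.22²/63 = 5.53346
  stratum Site IV: (160/2500)²·26.81²/29 = 0.101521
  stratum Site V: (120/2500)²·15.13²/14 = 0.0376732
V̂(ȳ_st) = 5.87083
SE(ȳ_st) = √5.87083 = 2.42298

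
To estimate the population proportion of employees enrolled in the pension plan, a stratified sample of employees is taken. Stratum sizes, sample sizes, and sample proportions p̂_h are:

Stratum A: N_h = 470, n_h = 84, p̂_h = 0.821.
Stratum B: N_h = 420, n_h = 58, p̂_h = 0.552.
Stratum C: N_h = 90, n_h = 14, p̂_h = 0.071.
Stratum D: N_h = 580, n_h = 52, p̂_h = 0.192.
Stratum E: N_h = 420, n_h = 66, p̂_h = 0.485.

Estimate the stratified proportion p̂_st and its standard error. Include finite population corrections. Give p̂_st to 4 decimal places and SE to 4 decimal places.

N = 1980; stratum weights W_h = N_h/N.
p̂_st = Σ W_h p̂_h = (470·0.821 + 420·0.552 + 90·0.071 + 580·0.192 + 420·0.485)/1980 = 0.47432
V̂(p̂_st) = Σ W_h² (1 − n_h/N_h) p̂_h(1−p̂_h)/(n_h−1):
  stratum A: (470/1980)²·(1 − 84/470)·0.821·0.179/83 = 8.19356e-05
  stratum B: (420/1980)²·(1 − 58/420)·0.552·0.448/57 = 0.000168256
  stratum C: (90/1980)²·(1 − 14/90)·0.071·0.929/13 = 8.85231e-06
  stratum D: (580/1980)²·(1 − 52/580)·0.192·0.808/51 = 0.000237615
  stratum E: (420/1980)²·(1 − 66/420)·0.485·0.515/65 = 0.000145733
V̂(p̂_st) = 0.000642392; SE = √V̂ = 0.0253454

p̂_st ≈ 0.4743, SE ≈ 0.0253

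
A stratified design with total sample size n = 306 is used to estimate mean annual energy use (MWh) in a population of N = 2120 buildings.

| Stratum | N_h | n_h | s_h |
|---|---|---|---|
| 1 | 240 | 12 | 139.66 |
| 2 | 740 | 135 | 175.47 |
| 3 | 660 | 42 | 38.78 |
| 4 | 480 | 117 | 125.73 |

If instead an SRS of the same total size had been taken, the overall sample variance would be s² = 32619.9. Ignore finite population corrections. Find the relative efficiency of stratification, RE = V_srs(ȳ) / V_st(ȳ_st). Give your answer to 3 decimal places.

V̂(ȳ_st) = Σ W_h² s_h²/n_h, with W_h = N_h/N and N = 2120:
  stratum 1: (240/2120)²·139.66²/12 = 20.8312
  stratum 2: (740/2120)²·175.47²/135 = 27.7884
  stratum 3: (660/2120)²·38.78²/42 = 3.47042
  stratum 4: (480/2120)²·125.73²/117 = 6.92632
V_st = 59.0163
V_srs = s²/n = 32619.9/306 = 106.601
Relative efficiency = V_srs / V_st = 106.601/59.0163 = 1.8063

RE ≈ 1.806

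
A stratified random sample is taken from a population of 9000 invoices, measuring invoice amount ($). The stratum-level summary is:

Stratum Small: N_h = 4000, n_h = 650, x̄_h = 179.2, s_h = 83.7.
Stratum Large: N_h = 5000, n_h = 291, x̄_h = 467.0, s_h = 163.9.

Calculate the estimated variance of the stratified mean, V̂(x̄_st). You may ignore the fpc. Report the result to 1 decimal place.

V̂(x̄_st) ≈ 30.6

V̂(x̄_st) = Σ W_h² s_h²/n_h, with W_h = N_h/N and N = 9000:
  stratum Small: (4000/9000)²·83.7²/650 = 2.12898
  stratum Large: (5000/9000)²·163.9²/291 = 28.4918
V̂(x̄_st) = 30.6208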